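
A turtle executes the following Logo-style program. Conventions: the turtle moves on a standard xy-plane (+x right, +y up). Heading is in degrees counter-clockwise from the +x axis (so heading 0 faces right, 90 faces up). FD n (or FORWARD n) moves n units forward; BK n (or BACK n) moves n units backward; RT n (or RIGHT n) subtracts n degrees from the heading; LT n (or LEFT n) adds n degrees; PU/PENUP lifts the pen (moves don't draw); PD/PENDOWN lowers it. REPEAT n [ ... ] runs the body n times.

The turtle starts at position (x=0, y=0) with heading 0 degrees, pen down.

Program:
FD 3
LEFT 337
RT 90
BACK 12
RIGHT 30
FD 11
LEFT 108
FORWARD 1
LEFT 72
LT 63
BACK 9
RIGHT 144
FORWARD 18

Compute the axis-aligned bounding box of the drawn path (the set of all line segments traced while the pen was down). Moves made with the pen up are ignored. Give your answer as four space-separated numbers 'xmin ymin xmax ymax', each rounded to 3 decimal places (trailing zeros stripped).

Answer: -1.096 -17.515 14.234 11.046

Derivation:
Executing turtle program step by step:
Start: pos=(0,0), heading=0, pen down
FD 3: (0,0) -> (3,0) [heading=0, draw]
LT 337: heading 0 -> 337
RT 90: heading 337 -> 247
BK 12: (3,0) -> (7.689,11.046) [heading=247, draw]
RT 30: heading 247 -> 217
FD 11: (7.689,11.046) -> (-1.096,4.426) [heading=217, draw]
LT 108: heading 217 -> 325
FD 1: (-1.096,4.426) -> (-0.277,3.853) [heading=325, draw]
LT 72: heading 325 -> 37
LT 63: heading 37 -> 100
BK 9: (-0.277,3.853) -> (1.286,-5.011) [heading=100, draw]
RT 144: heading 100 -> 316
FD 18: (1.286,-5.011) -> (14.234,-17.515) [heading=316, draw]
Final: pos=(14.234,-17.515), heading=316, 6 segment(s) drawn

Segment endpoints: x in {-1.096, -0.277, 0, 1.286, 3, 7.689, 14.234}, y in {-17.515, -5.011, 0, 3.853, 4.426, 11.046}
xmin=-1.096, ymin=-17.515, xmax=14.234, ymax=11.046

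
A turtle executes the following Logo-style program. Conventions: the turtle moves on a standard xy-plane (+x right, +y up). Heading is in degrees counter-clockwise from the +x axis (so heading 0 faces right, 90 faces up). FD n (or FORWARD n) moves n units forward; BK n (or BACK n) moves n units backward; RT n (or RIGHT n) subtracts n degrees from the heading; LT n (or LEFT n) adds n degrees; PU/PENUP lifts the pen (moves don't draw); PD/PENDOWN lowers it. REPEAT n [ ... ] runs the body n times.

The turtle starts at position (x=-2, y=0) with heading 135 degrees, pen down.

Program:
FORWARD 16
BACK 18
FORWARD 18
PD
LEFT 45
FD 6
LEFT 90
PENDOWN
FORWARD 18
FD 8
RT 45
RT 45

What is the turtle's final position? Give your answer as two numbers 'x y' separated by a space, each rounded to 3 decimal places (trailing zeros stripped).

Answer: -19.314 -14.686

Derivation:
Executing turtle program step by step:
Start: pos=(-2,0), heading=135, pen down
FD 16: (-2,0) -> (-13.314,11.314) [heading=135, draw]
BK 18: (-13.314,11.314) -> (-0.586,-1.414) [heading=135, draw]
FD 18: (-0.586,-1.414) -> (-13.314,11.314) [heading=135, draw]
PD: pen down
LT 45: heading 135 -> 180
FD 6: (-13.314,11.314) -> (-19.314,11.314) [heading=180, draw]
LT 90: heading 180 -> 270
PD: pen down
FD 18: (-19.314,11.314) -> (-19.314,-6.686) [heading=270, draw]
FD 8: (-19.314,-6.686) -> (-19.314,-14.686) [heading=270, draw]
RT 45: heading 270 -> 225
RT 45: heading 225 -> 180
Final: pos=(-19.314,-14.686), heading=180, 6 segment(s) drawn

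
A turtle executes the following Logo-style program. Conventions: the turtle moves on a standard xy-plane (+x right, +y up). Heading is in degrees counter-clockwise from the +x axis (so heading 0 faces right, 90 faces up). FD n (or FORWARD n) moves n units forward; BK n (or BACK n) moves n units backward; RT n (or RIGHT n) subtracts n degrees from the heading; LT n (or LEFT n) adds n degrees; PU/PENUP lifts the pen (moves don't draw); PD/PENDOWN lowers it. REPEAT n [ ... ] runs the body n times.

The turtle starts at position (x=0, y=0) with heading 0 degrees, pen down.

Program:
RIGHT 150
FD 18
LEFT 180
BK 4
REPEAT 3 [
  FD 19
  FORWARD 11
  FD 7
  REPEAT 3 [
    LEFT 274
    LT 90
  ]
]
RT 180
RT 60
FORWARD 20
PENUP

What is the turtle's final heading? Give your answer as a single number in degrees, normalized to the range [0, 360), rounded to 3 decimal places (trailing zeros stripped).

Executing turtle program step by step:
Start: pos=(0,0), heading=0, pen down
RT 150: heading 0 -> 210
FD 18: (0,0) -> (-15.588,-9) [heading=210, draw]
LT 180: heading 210 -> 30
BK 4: (-15.588,-9) -> (-19.053,-11) [heading=30, draw]
REPEAT 3 [
  -- iteration 1/3 --
  FD 19: (-19.053,-11) -> (-2.598,-1.5) [heading=30, draw]
  FD 11: (-2.598,-1.5) -> (6.928,4) [heading=30, draw]
  FD 7: (6.928,4) -> (12.99,7.5) [heading=30, draw]
  REPEAT 3 [
    -- iteration 1/3 --
    LT 274: heading 30 -> 304
    LT 90: heading 304 -> 34
    -- iteration 2/3 --
    LT 274: heading 34 -> 308
    LT 90: heading 308 -> 38
    -- iteration 3/3 --
    LT 274: heading 38 -> 312
    LT 90: heading 312 -> 42
  ]
  -- iteration 2/3 --
  FD 19: (12.99,7.5) -> (27.11,20.213) [heading=42, draw]
  FD 11: (27.11,20.213) -> (35.285,27.574) [heading=42, draw]
  FD 7: (35.285,27.574) -> (40.487,32.258) [heading=42, draw]
  REPEAT 3 [
    -- iteration 1/3 --
    LT 274: heading 42 -> 316
    LT 90: heading 316 -> 46
    -- iteration 2/3 --
    LT 274: heading 46 -> 320
    LT 90: heading 320 -> 50
    -- iteration 3/3 --
    LT 274: heading 50 -> 324
    LT 90: heading 324 -> 54
  ]
  -- iteration 3/3 --
  FD 19: (40.487,32.258) -> (51.655,47.629) [heading=54, draw]
  FD 11: (51.655,47.629) -> (58.12,56.528) [heading=54, draw]
  FD 7: (58.12,56.528) -> (62.235,62.191) [heading=54, draw]
  REPEAT 3 [
    -- iteration 1/3 --
    LT 274: heading 54 -> 328
    LT 90: heading 328 -> 58
    -- iteration 2/3 --
    LT 274: heading 58 -> 332
    LT 90: heading 332 -> 62
    -- iteration 3/3 --
    LT 274: heading 62 -> 336
    LT 90: heading 336 -> 66
  ]
]
RT 180: heading 66 -> 246
RT 60: heading 246 -> 186
FD 20: (62.235,62.191) -> (42.344,60.101) [heading=186, draw]
PU: pen up
Final: pos=(42.344,60.101), heading=186, 12 segment(s) drawn

Answer: 186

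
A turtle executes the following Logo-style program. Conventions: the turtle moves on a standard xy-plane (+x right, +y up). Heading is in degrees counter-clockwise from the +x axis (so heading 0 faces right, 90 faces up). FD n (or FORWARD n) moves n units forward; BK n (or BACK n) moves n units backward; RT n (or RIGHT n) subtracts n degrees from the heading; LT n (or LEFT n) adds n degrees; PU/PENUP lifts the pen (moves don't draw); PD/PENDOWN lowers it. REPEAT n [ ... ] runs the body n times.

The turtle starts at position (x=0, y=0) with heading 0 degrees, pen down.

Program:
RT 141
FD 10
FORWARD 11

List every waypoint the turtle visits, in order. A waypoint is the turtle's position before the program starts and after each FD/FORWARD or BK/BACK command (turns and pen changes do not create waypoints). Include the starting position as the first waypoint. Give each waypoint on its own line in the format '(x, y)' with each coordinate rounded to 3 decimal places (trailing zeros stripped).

Executing turtle program step by step:
Start: pos=(0,0), heading=0, pen down
RT 141: heading 0 -> 219
FD 10: (0,0) -> (-7.771,-6.293) [heading=219, draw]
FD 11: (-7.771,-6.293) -> (-16.32,-13.216) [heading=219, draw]
Final: pos=(-16.32,-13.216), heading=219, 2 segment(s) drawn
Waypoints (3 total):
(0, 0)
(-7.771, -6.293)
(-16.32, -13.216)

Answer: (0, 0)
(-7.771, -6.293)
(-16.32, -13.216)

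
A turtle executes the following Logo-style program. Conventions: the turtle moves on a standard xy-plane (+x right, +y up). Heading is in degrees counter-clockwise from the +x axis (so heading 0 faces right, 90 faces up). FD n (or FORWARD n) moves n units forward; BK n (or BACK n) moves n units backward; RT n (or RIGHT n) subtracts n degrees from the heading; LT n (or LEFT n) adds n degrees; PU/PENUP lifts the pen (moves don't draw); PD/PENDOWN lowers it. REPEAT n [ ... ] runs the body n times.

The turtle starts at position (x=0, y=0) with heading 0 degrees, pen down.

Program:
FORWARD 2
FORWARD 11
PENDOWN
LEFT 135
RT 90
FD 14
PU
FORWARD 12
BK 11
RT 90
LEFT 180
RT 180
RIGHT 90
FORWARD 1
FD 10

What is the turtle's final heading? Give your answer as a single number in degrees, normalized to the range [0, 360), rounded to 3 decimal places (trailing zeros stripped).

Answer: 225

Derivation:
Executing turtle program step by step:
Start: pos=(0,0), heading=0, pen down
FD 2: (0,0) -> (2,0) [heading=0, draw]
FD 11: (2,0) -> (13,0) [heading=0, draw]
PD: pen down
LT 135: heading 0 -> 135
RT 90: heading 135 -> 45
FD 14: (13,0) -> (22.899,9.899) [heading=45, draw]
PU: pen up
FD 12: (22.899,9.899) -> (31.385,18.385) [heading=45, move]
BK 11: (31.385,18.385) -> (23.607,10.607) [heading=45, move]
RT 90: heading 45 -> 315
LT 180: heading 315 -> 135
RT 180: heading 135 -> 315
RT 90: heading 315 -> 225
FD 1: (23.607,10.607) -> (22.899,9.899) [heading=225, move]
FD 10: (22.899,9.899) -> (15.828,2.828) [heading=225, move]
Final: pos=(15.828,2.828), heading=225, 3 segment(s) drawn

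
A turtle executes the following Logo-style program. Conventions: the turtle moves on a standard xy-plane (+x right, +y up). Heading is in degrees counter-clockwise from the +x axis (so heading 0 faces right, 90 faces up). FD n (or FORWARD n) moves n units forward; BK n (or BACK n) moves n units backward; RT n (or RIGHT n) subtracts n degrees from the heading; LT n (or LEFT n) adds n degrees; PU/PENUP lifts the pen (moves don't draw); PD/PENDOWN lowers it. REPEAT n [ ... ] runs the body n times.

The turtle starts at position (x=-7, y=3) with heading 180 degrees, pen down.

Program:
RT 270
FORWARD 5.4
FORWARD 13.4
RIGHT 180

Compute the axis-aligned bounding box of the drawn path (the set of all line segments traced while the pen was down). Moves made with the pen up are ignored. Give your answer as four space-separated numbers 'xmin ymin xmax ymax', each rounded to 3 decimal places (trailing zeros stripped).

Answer: -7 -15.8 -7 3

Derivation:
Executing turtle program step by step:
Start: pos=(-7,3), heading=180, pen down
RT 270: heading 180 -> 270
FD 5.4: (-7,3) -> (-7,-2.4) [heading=270, draw]
FD 13.4: (-7,-2.4) -> (-7,-15.8) [heading=270, draw]
RT 180: heading 270 -> 90
Final: pos=(-7,-15.8), heading=90, 2 segment(s) drawn

Segment endpoints: x in {-7, -7}, y in {-15.8, -2.4, 3}
xmin=-7, ymin=-15.8, xmax=-7, ymax=3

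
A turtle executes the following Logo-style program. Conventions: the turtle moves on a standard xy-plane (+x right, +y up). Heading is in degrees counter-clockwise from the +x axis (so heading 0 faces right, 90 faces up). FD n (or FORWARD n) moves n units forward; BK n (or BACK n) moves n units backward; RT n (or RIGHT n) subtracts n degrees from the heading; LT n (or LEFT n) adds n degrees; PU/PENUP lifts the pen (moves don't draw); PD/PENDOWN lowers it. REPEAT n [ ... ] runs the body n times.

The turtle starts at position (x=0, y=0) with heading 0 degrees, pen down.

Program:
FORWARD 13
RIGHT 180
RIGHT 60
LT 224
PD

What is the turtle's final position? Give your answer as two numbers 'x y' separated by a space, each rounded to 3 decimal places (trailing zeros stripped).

Answer: 13 0

Derivation:
Executing turtle program step by step:
Start: pos=(0,0), heading=0, pen down
FD 13: (0,0) -> (13,0) [heading=0, draw]
RT 180: heading 0 -> 180
RT 60: heading 180 -> 120
LT 224: heading 120 -> 344
PD: pen down
Final: pos=(13,0), heading=344, 1 segment(s) drawn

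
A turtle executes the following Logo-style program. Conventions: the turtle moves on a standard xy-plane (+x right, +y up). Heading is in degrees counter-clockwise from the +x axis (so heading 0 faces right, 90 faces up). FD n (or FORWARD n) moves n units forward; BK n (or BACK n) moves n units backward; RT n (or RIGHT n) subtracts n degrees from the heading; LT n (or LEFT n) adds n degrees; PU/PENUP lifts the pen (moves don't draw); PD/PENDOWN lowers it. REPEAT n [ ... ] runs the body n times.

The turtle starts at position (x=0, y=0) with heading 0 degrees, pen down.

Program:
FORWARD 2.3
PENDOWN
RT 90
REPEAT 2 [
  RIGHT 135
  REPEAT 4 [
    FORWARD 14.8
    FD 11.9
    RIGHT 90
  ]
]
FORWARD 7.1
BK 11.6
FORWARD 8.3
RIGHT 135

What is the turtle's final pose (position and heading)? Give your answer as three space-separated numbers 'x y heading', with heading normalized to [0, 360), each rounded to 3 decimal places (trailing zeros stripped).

Answer: 6.1 0 225

Derivation:
Executing turtle program step by step:
Start: pos=(0,0), heading=0, pen down
FD 2.3: (0,0) -> (2.3,0) [heading=0, draw]
PD: pen down
RT 90: heading 0 -> 270
REPEAT 2 [
  -- iteration 1/2 --
  RT 135: heading 270 -> 135
  REPEAT 4 [
    -- iteration 1/4 --
    FD 14.8: (2.3,0) -> (-8.165,10.465) [heading=135, draw]
    FD 11.9: (-8.165,10.465) -> (-16.58,18.88) [heading=135, draw]
    RT 90: heading 135 -> 45
    -- iteration 2/4 --
    FD 14.8: (-16.58,18.88) -> (-6.115,29.345) [heading=45, draw]
    FD 11.9: (-6.115,29.345) -> (2.3,37.76) [heading=45, draw]
    RT 90: heading 45 -> 315
    -- iteration 3/4 --
    FD 14.8: (2.3,37.76) -> (12.765,27.294) [heading=315, draw]
    FD 11.9: (12.765,27.294) -> (21.18,18.88) [heading=315, draw]
    RT 90: heading 315 -> 225
    -- iteration 4/4 --
    FD 14.8: (21.18,18.88) -> (10.715,8.415) [heading=225, draw]
    FD 11.9: (10.715,8.415) -> (2.3,0) [heading=225, draw]
    RT 90: heading 225 -> 135
  ]
  -- iteration 2/2 --
  RT 135: heading 135 -> 0
  REPEAT 4 [
    -- iteration 1/4 --
    FD 14.8: (2.3,0) -> (17.1,0) [heading=0, draw]
    FD 11.9: (17.1,0) -> (29,0) [heading=0, draw]
    RT 90: heading 0 -> 270
    -- iteration 2/4 --
    FD 14.8: (29,0) -> (29,-14.8) [heading=270, draw]
    FD 11.9: (29,-14.8) -> (29,-26.7) [heading=270, draw]
    RT 90: heading 270 -> 180
    -- iteration 3/4 --
    FD 14.8: (29,-26.7) -> (14.2,-26.7) [heading=180, draw]
    FD 11.9: (14.2,-26.7) -> (2.3,-26.7) [heading=180, draw]
    RT 90: heading 180 -> 90
    -- iteration 4/4 --
    FD 14.8: (2.3,-26.7) -> (2.3,-11.9) [heading=90, draw]
    FD 11.9: (2.3,-11.9) -> (2.3,0) [heading=90, draw]
    RT 90: heading 90 -> 0
  ]
]
FD 7.1: (2.3,0) -> (9.4,0) [heading=0, draw]
BK 11.6: (9.4,0) -> (-2.2,0) [heading=0, draw]
FD 8.3: (-2.2,0) -> (6.1,0) [heading=0, draw]
RT 135: heading 0 -> 225
Final: pos=(6.1,0), heading=225, 20 segment(s) drawn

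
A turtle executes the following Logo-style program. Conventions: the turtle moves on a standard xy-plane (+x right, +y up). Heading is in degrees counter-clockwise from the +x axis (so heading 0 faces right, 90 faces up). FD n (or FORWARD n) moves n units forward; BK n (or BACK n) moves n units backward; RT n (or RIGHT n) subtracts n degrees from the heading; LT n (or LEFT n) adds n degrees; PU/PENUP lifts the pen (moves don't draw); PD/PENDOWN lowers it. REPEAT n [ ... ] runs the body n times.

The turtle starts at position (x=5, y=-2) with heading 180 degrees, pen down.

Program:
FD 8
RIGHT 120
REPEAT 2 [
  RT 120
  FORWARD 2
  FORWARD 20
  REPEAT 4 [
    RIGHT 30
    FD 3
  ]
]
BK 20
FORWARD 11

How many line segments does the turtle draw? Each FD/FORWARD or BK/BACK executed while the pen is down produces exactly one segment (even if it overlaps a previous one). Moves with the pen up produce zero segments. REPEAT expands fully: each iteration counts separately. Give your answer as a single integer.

Answer: 15

Derivation:
Executing turtle program step by step:
Start: pos=(5,-2), heading=180, pen down
FD 8: (5,-2) -> (-3,-2) [heading=180, draw]
RT 120: heading 180 -> 60
REPEAT 2 [
  -- iteration 1/2 --
  RT 120: heading 60 -> 300
  FD 2: (-3,-2) -> (-2,-3.732) [heading=300, draw]
  FD 20: (-2,-3.732) -> (8,-21.053) [heading=300, draw]
  REPEAT 4 [
    -- iteration 1/4 --
    RT 30: heading 300 -> 270
    FD 3: (8,-21.053) -> (8,-24.053) [heading=270, draw]
    -- iteration 2/4 --
    RT 30: heading 270 -> 240
    FD 3: (8,-24.053) -> (6.5,-26.651) [heading=240, draw]
    -- iteration 3/4 --
    RT 30: heading 240 -> 210
    FD 3: (6.5,-26.651) -> (3.902,-28.151) [heading=210, draw]
    -- iteration 4/4 --
    RT 30: heading 210 -> 180
    FD 3: (3.902,-28.151) -> (0.902,-28.151) [heading=180, draw]
  ]
  -- iteration 2/2 --
  RT 120: heading 180 -> 60
  FD 2: (0.902,-28.151) -> (1.902,-26.419) [heading=60, draw]
  FD 20: (1.902,-26.419) -> (11.902,-9.098) [heading=60, draw]
  REPEAT 4 [
    -- iteration 1/4 --
    RT 30: heading 60 -> 30
    FD 3: (11.902,-9.098) -> (14.5,-7.598) [heading=30, draw]
    -- iteration 2/4 --
    RT 30: heading 30 -> 0
    FD 3: (14.5,-7.598) -> (17.5,-7.598) [heading=0, draw]
    -- iteration 3/4 --
    RT 30: heading 0 -> 330
    FD 3: (17.5,-7.598) -> (20.098,-9.098) [heading=330, draw]
    -- iteration 4/4 --
    RT 30: heading 330 -> 300
    FD 3: (20.098,-9.098) -> (21.598,-11.696) [heading=300, draw]
  ]
]
BK 20: (21.598,-11.696) -> (11.598,5.624) [heading=300, draw]
FD 11: (11.598,5.624) -> (17.098,-3.902) [heading=300, draw]
Final: pos=(17.098,-3.902), heading=300, 15 segment(s) drawn
Segments drawn: 15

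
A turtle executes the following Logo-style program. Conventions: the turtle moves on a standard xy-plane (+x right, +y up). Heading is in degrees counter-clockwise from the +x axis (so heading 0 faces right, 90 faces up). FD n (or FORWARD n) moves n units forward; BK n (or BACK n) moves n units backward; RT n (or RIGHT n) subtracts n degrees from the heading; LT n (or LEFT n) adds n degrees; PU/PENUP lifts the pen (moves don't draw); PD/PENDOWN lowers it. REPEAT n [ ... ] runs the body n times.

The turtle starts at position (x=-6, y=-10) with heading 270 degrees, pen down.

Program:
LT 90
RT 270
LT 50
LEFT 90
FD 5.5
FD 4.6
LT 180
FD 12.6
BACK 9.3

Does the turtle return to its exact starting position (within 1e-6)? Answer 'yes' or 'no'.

Answer: no

Derivation:
Executing turtle program step by step:
Start: pos=(-6,-10), heading=270, pen down
LT 90: heading 270 -> 0
RT 270: heading 0 -> 90
LT 50: heading 90 -> 140
LT 90: heading 140 -> 230
FD 5.5: (-6,-10) -> (-9.535,-14.213) [heading=230, draw]
FD 4.6: (-9.535,-14.213) -> (-12.492,-17.737) [heading=230, draw]
LT 180: heading 230 -> 50
FD 12.6: (-12.492,-17.737) -> (-4.393,-8.085) [heading=50, draw]
BK 9.3: (-4.393,-8.085) -> (-10.371,-15.209) [heading=50, draw]
Final: pos=(-10.371,-15.209), heading=50, 4 segment(s) drawn

Start position: (-6, -10)
Final position: (-10.371, -15.209)
Distance = 6.8; >= 1e-6 -> NOT closed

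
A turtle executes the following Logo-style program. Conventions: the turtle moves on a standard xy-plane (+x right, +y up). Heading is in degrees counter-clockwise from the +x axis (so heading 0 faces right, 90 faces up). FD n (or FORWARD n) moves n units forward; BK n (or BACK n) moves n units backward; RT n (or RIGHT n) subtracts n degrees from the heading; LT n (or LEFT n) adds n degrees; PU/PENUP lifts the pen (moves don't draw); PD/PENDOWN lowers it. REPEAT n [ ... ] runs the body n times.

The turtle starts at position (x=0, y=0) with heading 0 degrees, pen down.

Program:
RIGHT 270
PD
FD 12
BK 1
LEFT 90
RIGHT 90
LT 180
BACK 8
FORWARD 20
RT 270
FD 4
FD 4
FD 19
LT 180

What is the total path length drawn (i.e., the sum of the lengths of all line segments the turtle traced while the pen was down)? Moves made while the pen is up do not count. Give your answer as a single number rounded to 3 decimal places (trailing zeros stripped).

Executing turtle program step by step:
Start: pos=(0,0), heading=0, pen down
RT 270: heading 0 -> 90
PD: pen down
FD 12: (0,0) -> (0,12) [heading=90, draw]
BK 1: (0,12) -> (0,11) [heading=90, draw]
LT 90: heading 90 -> 180
RT 90: heading 180 -> 90
LT 180: heading 90 -> 270
BK 8: (0,11) -> (0,19) [heading=270, draw]
FD 20: (0,19) -> (0,-1) [heading=270, draw]
RT 270: heading 270 -> 0
FD 4: (0,-1) -> (4,-1) [heading=0, draw]
FD 4: (4,-1) -> (8,-1) [heading=0, draw]
FD 19: (8,-1) -> (27,-1) [heading=0, draw]
LT 180: heading 0 -> 180
Final: pos=(27,-1), heading=180, 7 segment(s) drawn

Segment lengths:
  seg 1: (0,0) -> (0,12), length = 12
  seg 2: (0,12) -> (0,11), length = 1
  seg 3: (0,11) -> (0,19), length = 8
  seg 4: (0,19) -> (0,-1), length = 20
  seg 5: (0,-1) -> (4,-1), length = 4
  seg 6: (4,-1) -> (8,-1), length = 4
  seg 7: (8,-1) -> (27,-1), length = 19
Total = 68

Answer: 68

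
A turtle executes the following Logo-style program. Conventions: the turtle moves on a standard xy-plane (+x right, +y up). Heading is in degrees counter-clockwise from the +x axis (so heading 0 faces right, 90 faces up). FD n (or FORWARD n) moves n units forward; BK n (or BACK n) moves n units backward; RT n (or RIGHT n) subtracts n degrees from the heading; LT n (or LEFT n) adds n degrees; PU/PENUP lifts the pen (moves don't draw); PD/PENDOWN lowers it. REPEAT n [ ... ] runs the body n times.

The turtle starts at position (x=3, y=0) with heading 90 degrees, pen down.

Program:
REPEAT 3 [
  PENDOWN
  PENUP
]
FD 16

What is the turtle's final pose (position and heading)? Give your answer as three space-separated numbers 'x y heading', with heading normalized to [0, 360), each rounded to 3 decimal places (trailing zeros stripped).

Answer: 3 16 90

Derivation:
Executing turtle program step by step:
Start: pos=(3,0), heading=90, pen down
REPEAT 3 [
  -- iteration 1/3 --
  PD: pen down
  PU: pen up
  -- iteration 2/3 --
  PD: pen down
  PU: pen up
  -- iteration 3/3 --
  PD: pen down
  PU: pen up
]
FD 16: (3,0) -> (3,16) [heading=90, move]
Final: pos=(3,16), heading=90, 0 segment(s) drawn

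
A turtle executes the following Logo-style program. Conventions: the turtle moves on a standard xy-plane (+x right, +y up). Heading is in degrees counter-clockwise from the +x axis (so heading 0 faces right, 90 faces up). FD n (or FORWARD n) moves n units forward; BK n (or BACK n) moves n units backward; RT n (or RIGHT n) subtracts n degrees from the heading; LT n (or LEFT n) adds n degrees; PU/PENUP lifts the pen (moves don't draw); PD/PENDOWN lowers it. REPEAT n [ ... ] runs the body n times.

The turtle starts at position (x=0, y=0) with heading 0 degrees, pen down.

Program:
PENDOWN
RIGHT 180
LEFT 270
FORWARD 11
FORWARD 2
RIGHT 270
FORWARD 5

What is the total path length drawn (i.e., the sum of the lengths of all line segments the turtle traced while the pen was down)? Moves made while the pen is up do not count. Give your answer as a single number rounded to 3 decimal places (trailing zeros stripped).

Executing turtle program step by step:
Start: pos=(0,0), heading=0, pen down
PD: pen down
RT 180: heading 0 -> 180
LT 270: heading 180 -> 90
FD 11: (0,0) -> (0,11) [heading=90, draw]
FD 2: (0,11) -> (0,13) [heading=90, draw]
RT 270: heading 90 -> 180
FD 5: (0,13) -> (-5,13) [heading=180, draw]
Final: pos=(-5,13), heading=180, 3 segment(s) drawn

Segment lengths:
  seg 1: (0,0) -> (0,11), length = 11
  seg 2: (0,11) -> (0,13), length = 2
  seg 3: (0,13) -> (-5,13), length = 5
Total = 18

Answer: 18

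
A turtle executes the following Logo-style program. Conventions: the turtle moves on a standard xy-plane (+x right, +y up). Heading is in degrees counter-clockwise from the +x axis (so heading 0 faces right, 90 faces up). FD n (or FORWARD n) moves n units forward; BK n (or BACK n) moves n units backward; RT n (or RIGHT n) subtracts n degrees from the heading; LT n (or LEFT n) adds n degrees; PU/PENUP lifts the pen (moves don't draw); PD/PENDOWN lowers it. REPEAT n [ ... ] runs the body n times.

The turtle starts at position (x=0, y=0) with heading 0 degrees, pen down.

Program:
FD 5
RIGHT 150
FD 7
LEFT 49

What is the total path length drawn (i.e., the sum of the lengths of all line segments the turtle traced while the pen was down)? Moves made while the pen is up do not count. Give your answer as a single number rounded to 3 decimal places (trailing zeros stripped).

Executing turtle program step by step:
Start: pos=(0,0), heading=0, pen down
FD 5: (0,0) -> (5,0) [heading=0, draw]
RT 150: heading 0 -> 210
FD 7: (5,0) -> (-1.062,-3.5) [heading=210, draw]
LT 49: heading 210 -> 259
Final: pos=(-1.062,-3.5), heading=259, 2 segment(s) drawn

Segment lengths:
  seg 1: (0,0) -> (5,0), length = 5
  seg 2: (5,0) -> (-1.062,-3.5), length = 7
Total = 12

Answer: 12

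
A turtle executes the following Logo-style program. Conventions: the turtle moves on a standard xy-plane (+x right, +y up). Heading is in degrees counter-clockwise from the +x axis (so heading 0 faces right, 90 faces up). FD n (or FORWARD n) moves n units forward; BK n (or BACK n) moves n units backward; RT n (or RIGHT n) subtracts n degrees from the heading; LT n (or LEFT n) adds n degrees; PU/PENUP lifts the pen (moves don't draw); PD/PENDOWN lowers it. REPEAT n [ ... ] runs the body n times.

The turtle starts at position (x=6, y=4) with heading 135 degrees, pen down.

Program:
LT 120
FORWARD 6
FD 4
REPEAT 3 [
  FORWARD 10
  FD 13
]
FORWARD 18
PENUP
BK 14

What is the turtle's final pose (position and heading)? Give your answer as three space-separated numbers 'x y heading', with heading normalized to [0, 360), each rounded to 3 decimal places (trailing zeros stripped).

Answer: -15.482 -76.172 255

Derivation:
Executing turtle program step by step:
Start: pos=(6,4), heading=135, pen down
LT 120: heading 135 -> 255
FD 6: (6,4) -> (4.447,-1.796) [heading=255, draw]
FD 4: (4.447,-1.796) -> (3.412,-5.659) [heading=255, draw]
REPEAT 3 [
  -- iteration 1/3 --
  FD 10: (3.412,-5.659) -> (0.824,-15.319) [heading=255, draw]
  FD 13: (0.824,-15.319) -> (-2.541,-27.876) [heading=255, draw]
  -- iteration 2/3 --
  FD 10: (-2.541,-27.876) -> (-5.129,-37.535) [heading=255, draw]
  FD 13: (-5.129,-37.535) -> (-8.494,-50.092) [heading=255, draw]
  -- iteration 3/3 --
  FD 10: (-8.494,-50.092) -> (-11.082,-59.751) [heading=255, draw]
  FD 13: (-11.082,-59.751) -> (-14.447,-72.308) [heading=255, draw]
]
FD 18: (-14.447,-72.308) -> (-19.105,-89.695) [heading=255, draw]
PU: pen up
BK 14: (-19.105,-89.695) -> (-15.482,-76.172) [heading=255, move]
Final: pos=(-15.482,-76.172), heading=255, 9 segment(s) drawn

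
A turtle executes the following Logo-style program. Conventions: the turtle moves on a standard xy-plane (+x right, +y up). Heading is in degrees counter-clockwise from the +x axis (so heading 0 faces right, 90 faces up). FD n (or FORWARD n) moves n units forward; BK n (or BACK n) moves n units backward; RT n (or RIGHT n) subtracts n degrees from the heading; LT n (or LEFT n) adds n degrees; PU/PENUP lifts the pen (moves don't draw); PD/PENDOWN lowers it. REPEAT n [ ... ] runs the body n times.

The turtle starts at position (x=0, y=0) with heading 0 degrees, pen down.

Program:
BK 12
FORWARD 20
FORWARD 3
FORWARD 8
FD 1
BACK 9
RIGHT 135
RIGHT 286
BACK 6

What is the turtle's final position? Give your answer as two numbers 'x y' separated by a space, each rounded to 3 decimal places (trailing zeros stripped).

Answer: 8.091 5.248

Derivation:
Executing turtle program step by step:
Start: pos=(0,0), heading=0, pen down
BK 12: (0,0) -> (-12,0) [heading=0, draw]
FD 20: (-12,0) -> (8,0) [heading=0, draw]
FD 3: (8,0) -> (11,0) [heading=0, draw]
FD 8: (11,0) -> (19,0) [heading=0, draw]
FD 1: (19,0) -> (20,0) [heading=0, draw]
BK 9: (20,0) -> (11,0) [heading=0, draw]
RT 135: heading 0 -> 225
RT 286: heading 225 -> 299
BK 6: (11,0) -> (8.091,5.248) [heading=299, draw]
Final: pos=(8.091,5.248), heading=299, 7 segment(s) drawn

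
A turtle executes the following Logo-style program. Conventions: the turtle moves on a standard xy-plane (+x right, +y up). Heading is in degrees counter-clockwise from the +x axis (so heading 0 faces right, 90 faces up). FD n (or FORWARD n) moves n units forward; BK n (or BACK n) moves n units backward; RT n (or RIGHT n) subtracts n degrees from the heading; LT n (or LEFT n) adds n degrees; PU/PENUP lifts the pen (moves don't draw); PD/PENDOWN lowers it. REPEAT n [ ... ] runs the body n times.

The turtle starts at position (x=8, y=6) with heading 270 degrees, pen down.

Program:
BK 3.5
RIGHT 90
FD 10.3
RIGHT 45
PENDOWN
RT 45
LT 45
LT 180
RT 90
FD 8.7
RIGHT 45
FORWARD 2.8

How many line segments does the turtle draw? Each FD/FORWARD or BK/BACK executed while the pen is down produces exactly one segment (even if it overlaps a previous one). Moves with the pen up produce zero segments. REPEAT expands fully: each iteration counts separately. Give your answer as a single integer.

Answer: 4

Derivation:
Executing turtle program step by step:
Start: pos=(8,6), heading=270, pen down
BK 3.5: (8,6) -> (8,9.5) [heading=270, draw]
RT 90: heading 270 -> 180
FD 10.3: (8,9.5) -> (-2.3,9.5) [heading=180, draw]
RT 45: heading 180 -> 135
PD: pen down
RT 45: heading 135 -> 90
LT 45: heading 90 -> 135
LT 180: heading 135 -> 315
RT 90: heading 315 -> 225
FD 8.7: (-2.3,9.5) -> (-8.452,3.348) [heading=225, draw]
RT 45: heading 225 -> 180
FD 2.8: (-8.452,3.348) -> (-11.252,3.348) [heading=180, draw]
Final: pos=(-11.252,3.348), heading=180, 4 segment(s) drawn
Segments drawn: 4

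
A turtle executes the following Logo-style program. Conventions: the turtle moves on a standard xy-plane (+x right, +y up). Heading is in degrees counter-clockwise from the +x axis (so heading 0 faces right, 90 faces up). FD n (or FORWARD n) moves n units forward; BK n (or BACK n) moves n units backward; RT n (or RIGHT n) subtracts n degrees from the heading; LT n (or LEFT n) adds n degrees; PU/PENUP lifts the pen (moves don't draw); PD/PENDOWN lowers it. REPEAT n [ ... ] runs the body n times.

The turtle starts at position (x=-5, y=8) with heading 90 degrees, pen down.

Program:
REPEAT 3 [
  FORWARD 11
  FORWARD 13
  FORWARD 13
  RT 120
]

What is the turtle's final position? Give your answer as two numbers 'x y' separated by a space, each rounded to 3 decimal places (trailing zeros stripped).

Executing turtle program step by step:
Start: pos=(-5,8), heading=90, pen down
REPEAT 3 [
  -- iteration 1/3 --
  FD 11: (-5,8) -> (-5,19) [heading=90, draw]
  FD 13: (-5,19) -> (-5,32) [heading=90, draw]
  FD 13: (-5,32) -> (-5,45) [heading=90, draw]
  RT 120: heading 90 -> 330
  -- iteration 2/3 --
  FD 11: (-5,45) -> (4.526,39.5) [heading=330, draw]
  FD 13: (4.526,39.5) -> (15.785,33) [heading=330, draw]
  FD 13: (15.785,33) -> (27.043,26.5) [heading=330, draw]
  RT 120: heading 330 -> 210
  -- iteration 3/3 --
  FD 11: (27.043,26.5) -> (17.517,21) [heading=210, draw]
  FD 13: (17.517,21) -> (6.258,14.5) [heading=210, draw]
  FD 13: (6.258,14.5) -> (-5,8) [heading=210, draw]
  RT 120: heading 210 -> 90
]
Final: pos=(-5,8), heading=90, 9 segment(s) drawn

Answer: -5 8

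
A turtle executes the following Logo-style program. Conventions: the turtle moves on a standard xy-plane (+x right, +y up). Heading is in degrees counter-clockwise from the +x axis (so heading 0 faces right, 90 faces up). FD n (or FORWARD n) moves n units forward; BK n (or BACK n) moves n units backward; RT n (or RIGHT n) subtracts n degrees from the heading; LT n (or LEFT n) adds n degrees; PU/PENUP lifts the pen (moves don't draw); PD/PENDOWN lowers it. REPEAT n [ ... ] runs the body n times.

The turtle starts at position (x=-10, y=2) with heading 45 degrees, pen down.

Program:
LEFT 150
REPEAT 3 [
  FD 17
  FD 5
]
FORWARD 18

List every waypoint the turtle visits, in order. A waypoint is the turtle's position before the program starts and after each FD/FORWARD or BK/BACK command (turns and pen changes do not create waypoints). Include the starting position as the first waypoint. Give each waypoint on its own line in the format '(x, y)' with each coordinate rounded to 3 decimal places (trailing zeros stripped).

Executing turtle program step by step:
Start: pos=(-10,2), heading=45, pen down
LT 150: heading 45 -> 195
REPEAT 3 [
  -- iteration 1/3 --
  FD 17: (-10,2) -> (-26.421,-2.4) [heading=195, draw]
  FD 5: (-26.421,-2.4) -> (-31.25,-3.694) [heading=195, draw]
  -- iteration 2/3 --
  FD 17: (-31.25,-3.694) -> (-47.671,-8.094) [heading=195, draw]
  FD 5: (-47.671,-8.094) -> (-52.501,-9.388) [heading=195, draw]
  -- iteration 3/3 --
  FD 17: (-52.501,-9.388) -> (-68.921,-13.788) [heading=195, draw]
  FD 5: (-68.921,-13.788) -> (-73.751,-15.082) [heading=195, draw]
]
FD 18: (-73.751,-15.082) -> (-91.138,-19.741) [heading=195, draw]
Final: pos=(-91.138,-19.741), heading=195, 7 segment(s) drawn
Waypoints (8 total):
(-10, 2)
(-26.421, -2.4)
(-31.25, -3.694)
(-47.671, -8.094)
(-52.501, -9.388)
(-68.921, -13.788)
(-73.751, -15.082)
(-91.138, -19.741)

Answer: (-10, 2)
(-26.421, -2.4)
(-31.25, -3.694)
(-47.671, -8.094)
(-52.501, -9.388)
(-68.921, -13.788)
(-73.751, -15.082)
(-91.138, -19.741)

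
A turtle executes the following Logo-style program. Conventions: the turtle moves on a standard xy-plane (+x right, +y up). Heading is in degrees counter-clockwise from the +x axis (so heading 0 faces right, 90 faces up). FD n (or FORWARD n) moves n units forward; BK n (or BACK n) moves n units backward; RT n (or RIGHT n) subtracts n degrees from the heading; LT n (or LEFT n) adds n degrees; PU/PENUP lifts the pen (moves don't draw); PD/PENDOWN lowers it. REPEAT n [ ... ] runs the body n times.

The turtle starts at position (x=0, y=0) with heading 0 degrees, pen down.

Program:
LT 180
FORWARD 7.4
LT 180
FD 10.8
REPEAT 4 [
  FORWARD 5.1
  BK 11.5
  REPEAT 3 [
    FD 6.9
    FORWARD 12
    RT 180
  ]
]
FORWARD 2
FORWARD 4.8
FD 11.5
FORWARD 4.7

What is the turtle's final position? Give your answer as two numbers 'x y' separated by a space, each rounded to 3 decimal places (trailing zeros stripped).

Answer: 26.4 0

Derivation:
Executing turtle program step by step:
Start: pos=(0,0), heading=0, pen down
LT 180: heading 0 -> 180
FD 7.4: (0,0) -> (-7.4,0) [heading=180, draw]
LT 180: heading 180 -> 0
FD 10.8: (-7.4,0) -> (3.4,0) [heading=0, draw]
REPEAT 4 [
  -- iteration 1/4 --
  FD 5.1: (3.4,0) -> (8.5,0) [heading=0, draw]
  BK 11.5: (8.5,0) -> (-3,0) [heading=0, draw]
  REPEAT 3 [
    -- iteration 1/3 --
    FD 6.9: (-3,0) -> (3.9,0) [heading=0, draw]
    FD 12: (3.9,0) -> (15.9,0) [heading=0, draw]
    RT 180: heading 0 -> 180
    -- iteration 2/3 --
    FD 6.9: (15.9,0) -> (9,0) [heading=180, draw]
    FD 12: (9,0) -> (-3,0) [heading=180, draw]
    RT 180: heading 180 -> 0
    -- iteration 3/3 --
    FD 6.9: (-3,0) -> (3.9,0) [heading=0, draw]
    FD 12: (3.9,0) -> (15.9,0) [heading=0, draw]
    RT 180: heading 0 -> 180
  ]
  -- iteration 2/4 --
  FD 5.1: (15.9,0) -> (10.8,0) [heading=180, draw]
  BK 11.5: (10.8,0) -> (22.3,0) [heading=180, draw]
  REPEAT 3 [
    -- iteration 1/3 --
    FD 6.9: (22.3,0) -> (15.4,0) [heading=180, draw]
    FD 12: (15.4,0) -> (3.4,0) [heading=180, draw]
    RT 180: heading 180 -> 0
    -- iteration 2/3 --
    FD 6.9: (3.4,0) -> (10.3,0) [heading=0, draw]
    FD 12: (10.3,0) -> (22.3,0) [heading=0, draw]
    RT 180: heading 0 -> 180
    -- iteration 3/3 --
    FD 6.9: (22.3,0) -> (15.4,0) [heading=180, draw]
    FD 12: (15.4,0) -> (3.4,0) [heading=180, draw]
    RT 180: heading 180 -> 0
  ]
  -- iteration 3/4 --
  FD 5.1: (3.4,0) -> (8.5,0) [heading=0, draw]
  BK 11.5: (8.5,0) -> (-3,0) [heading=0, draw]
  REPEAT 3 [
    -- iteration 1/3 --
    FD 6.9: (-3,0) -> (3.9,0) [heading=0, draw]
    FD 12: (3.9,0) -> (15.9,0) [heading=0, draw]
    RT 180: heading 0 -> 180
    -- iteration 2/3 --
    FD 6.9: (15.9,0) -> (9,0) [heading=180, draw]
    FD 12: (9,0) -> (-3,0) [heading=180, draw]
    RT 180: heading 180 -> 0
    -- iteration 3/3 --
    FD 6.9: (-3,0) -> (3.9,0) [heading=0, draw]
    FD 12: (3.9,0) -> (15.9,0) [heading=0, draw]
    RT 180: heading 0 -> 180
  ]
  -- iteration 4/4 --
  FD 5.1: (15.9,0) -> (10.8,0) [heading=180, draw]
  BK 11.5: (10.8,0) -> (22.3,0) [heading=180, draw]
  REPEAT 3 [
    -- iteration 1/3 --
    FD 6.9: (22.3,0) -> (15.4,0) [heading=180, draw]
    FD 12: (15.4,0) -> (3.4,0) [heading=180, draw]
    RT 180: heading 180 -> 0
    -- iteration 2/3 --
    FD 6.9: (3.4,0) -> (10.3,0) [heading=0, draw]
    FD 12: (10.3,0) -> (22.3,0) [heading=0, draw]
    RT 180: heading 0 -> 180
    -- iteration 3/3 --
    FD 6.9: (22.3,0) -> (15.4,0) [heading=180, draw]
    FD 12: (15.4,0) -> (3.4,0) [heading=180, draw]
    RT 180: heading 180 -> 0
  ]
]
FD 2: (3.4,0) -> (5.4,0) [heading=0, draw]
FD 4.8: (5.4,0) -> (10.2,0) [heading=0, draw]
FD 11.5: (10.2,0) -> (21.7,0) [heading=0, draw]
FD 4.7: (21.7,0) -> (26.4,0) [heading=0, draw]
Final: pos=(26.4,0), heading=0, 38 segment(s) drawn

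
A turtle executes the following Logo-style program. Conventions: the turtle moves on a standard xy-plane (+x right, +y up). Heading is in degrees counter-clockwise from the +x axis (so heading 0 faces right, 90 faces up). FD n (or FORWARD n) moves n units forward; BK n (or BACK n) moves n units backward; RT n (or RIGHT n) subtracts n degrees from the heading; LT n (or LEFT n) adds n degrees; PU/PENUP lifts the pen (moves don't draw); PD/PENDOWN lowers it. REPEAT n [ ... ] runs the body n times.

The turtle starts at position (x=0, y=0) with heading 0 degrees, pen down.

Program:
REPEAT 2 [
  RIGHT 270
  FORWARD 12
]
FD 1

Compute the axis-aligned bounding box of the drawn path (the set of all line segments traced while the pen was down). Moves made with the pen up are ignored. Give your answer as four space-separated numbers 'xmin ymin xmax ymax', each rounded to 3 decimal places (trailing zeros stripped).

Answer: -13 0 0 12

Derivation:
Executing turtle program step by step:
Start: pos=(0,0), heading=0, pen down
REPEAT 2 [
  -- iteration 1/2 --
  RT 270: heading 0 -> 90
  FD 12: (0,0) -> (0,12) [heading=90, draw]
  -- iteration 2/2 --
  RT 270: heading 90 -> 180
  FD 12: (0,12) -> (-12,12) [heading=180, draw]
]
FD 1: (-12,12) -> (-13,12) [heading=180, draw]
Final: pos=(-13,12), heading=180, 3 segment(s) drawn

Segment endpoints: x in {-13, -12, 0, 0}, y in {0, 12, 12}
xmin=-13, ymin=0, xmax=0, ymax=12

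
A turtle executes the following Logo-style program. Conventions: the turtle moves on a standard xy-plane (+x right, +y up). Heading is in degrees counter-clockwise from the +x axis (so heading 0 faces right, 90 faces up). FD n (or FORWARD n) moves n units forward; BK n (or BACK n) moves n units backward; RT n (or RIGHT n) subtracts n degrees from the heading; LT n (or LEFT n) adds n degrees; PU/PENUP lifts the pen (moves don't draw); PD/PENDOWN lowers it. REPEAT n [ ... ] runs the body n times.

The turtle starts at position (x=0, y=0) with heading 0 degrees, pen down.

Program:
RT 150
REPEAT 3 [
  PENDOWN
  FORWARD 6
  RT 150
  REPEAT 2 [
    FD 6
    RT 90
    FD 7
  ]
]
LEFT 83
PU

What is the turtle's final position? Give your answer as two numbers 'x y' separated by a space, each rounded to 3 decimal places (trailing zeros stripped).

Answer: 27.321 -16.928

Derivation:
Executing turtle program step by step:
Start: pos=(0,0), heading=0, pen down
RT 150: heading 0 -> 210
REPEAT 3 [
  -- iteration 1/3 --
  PD: pen down
  FD 6: (0,0) -> (-5.196,-3) [heading=210, draw]
  RT 150: heading 210 -> 60
  REPEAT 2 [
    -- iteration 1/2 --
    FD 6: (-5.196,-3) -> (-2.196,2.196) [heading=60, draw]
    RT 90: heading 60 -> 330
    FD 7: (-2.196,2.196) -> (3.866,-1.304) [heading=330, draw]
    -- iteration 2/2 --
    FD 6: (3.866,-1.304) -> (9.062,-4.304) [heading=330, draw]
    RT 90: heading 330 -> 240
    FD 7: (9.062,-4.304) -> (5.562,-10.366) [heading=240, draw]
  ]
  -- iteration 2/3 --
  PD: pen down
  FD 6: (5.562,-10.366) -> (2.562,-15.562) [heading=240, draw]
  RT 150: heading 240 -> 90
  REPEAT 2 [
    -- iteration 1/2 --
    FD 6: (2.562,-15.562) -> (2.562,-9.562) [heading=90, draw]
    RT 90: heading 90 -> 0
    FD 7: (2.562,-9.562) -> (9.562,-9.562) [heading=0, draw]
    -- iteration 2/2 --
    FD 6: (9.562,-9.562) -> (15.562,-9.562) [heading=0, draw]
    RT 90: heading 0 -> 270
    FD 7: (15.562,-9.562) -> (15.562,-16.562) [heading=270, draw]
  ]
  -- iteration 3/3 --
  PD: pen down
  FD 6: (15.562,-16.562) -> (15.562,-22.562) [heading=270, draw]
  RT 150: heading 270 -> 120
  REPEAT 2 [
    -- iteration 1/2 --
    FD 6: (15.562,-22.562) -> (12.562,-17.366) [heading=120, draw]
    RT 90: heading 120 -> 30
    FD 7: (12.562,-17.366) -> (18.624,-13.866) [heading=30, draw]
    -- iteration 2/2 --
    FD 6: (18.624,-13.866) -> (23.821,-10.866) [heading=30, draw]
    RT 90: heading 30 -> 300
    FD 7: (23.821,-10.866) -> (27.321,-16.928) [heading=300, draw]
  ]
]
LT 83: heading 300 -> 23
PU: pen up
Final: pos=(27.321,-16.928), heading=23, 15 segment(s) drawn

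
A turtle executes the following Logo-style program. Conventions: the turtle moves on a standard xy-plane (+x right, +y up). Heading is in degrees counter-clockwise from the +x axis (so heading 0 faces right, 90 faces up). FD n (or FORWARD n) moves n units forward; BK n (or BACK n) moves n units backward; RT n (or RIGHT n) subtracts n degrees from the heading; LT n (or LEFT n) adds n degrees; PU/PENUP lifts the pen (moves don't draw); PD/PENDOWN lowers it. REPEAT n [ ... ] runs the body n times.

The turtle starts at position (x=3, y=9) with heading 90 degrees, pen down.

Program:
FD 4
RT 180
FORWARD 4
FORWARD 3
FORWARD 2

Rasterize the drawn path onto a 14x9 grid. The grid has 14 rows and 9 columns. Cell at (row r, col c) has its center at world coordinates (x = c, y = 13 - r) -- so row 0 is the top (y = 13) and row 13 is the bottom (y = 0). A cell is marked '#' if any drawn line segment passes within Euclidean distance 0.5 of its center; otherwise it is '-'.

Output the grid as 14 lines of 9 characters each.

Segment 0: (3,9) -> (3,13)
Segment 1: (3,13) -> (3,9)
Segment 2: (3,9) -> (3,6)
Segment 3: (3,6) -> (3,4)

Answer: ---#-----
---#-----
---#-----
---#-----
---#-----
---#-----
---#-----
---#-----
---#-----
---#-----
---------
---------
---------
---------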